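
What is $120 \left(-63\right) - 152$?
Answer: $-7712$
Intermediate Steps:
$120 \left(-63\right) - 152 = -7560 - 152 = -7712$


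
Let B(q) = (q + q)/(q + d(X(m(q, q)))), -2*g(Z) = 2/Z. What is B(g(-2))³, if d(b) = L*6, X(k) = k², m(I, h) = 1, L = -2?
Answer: -8/12167 ≈ -0.00065752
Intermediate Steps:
d(b) = -12 (d(b) = -2*6 = -12)
g(Z) = -1/Z
B(q) = 2*q/(-12 + q) (B(q) = (q + q)/(q - 12) = (2*q)/(-12 + q) = 2*q/(-12 + q))
B(g(-2))³ = (2*(-1/(-2))/(-12 - 1/(-2)))³ = (2*(-1*(-½))/(-12 - 1*(-½)))³ = (2*(½)/(-12 + ½))³ = (2*(½)/(-23/2))³ = (2*(½)*(-2/23))³ = (-2/23)³ = -8/12167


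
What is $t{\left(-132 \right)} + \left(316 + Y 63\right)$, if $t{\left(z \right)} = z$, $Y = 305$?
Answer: $19399$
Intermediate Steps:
$t{\left(-132 \right)} + \left(316 + Y 63\right) = -132 + \left(316 + 305 \cdot 63\right) = -132 + \left(316 + 19215\right) = -132 + 19531 = 19399$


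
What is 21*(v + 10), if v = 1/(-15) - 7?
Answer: 308/5 ≈ 61.600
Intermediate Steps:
v = -106/15 (v = -1/15 - 7 = -106/15 ≈ -7.0667)
21*(v + 10) = 21*(-106/15 + 10) = 21*(44/15) = 308/5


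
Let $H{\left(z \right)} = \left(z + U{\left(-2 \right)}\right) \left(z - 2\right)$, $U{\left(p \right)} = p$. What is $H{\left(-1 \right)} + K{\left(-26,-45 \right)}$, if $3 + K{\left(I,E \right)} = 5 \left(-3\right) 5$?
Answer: $-69$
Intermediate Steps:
$K{\left(I,E \right)} = -78$ ($K{\left(I,E \right)} = -3 + 5 \left(-3\right) 5 = -3 - 75 = -78$)
$H{\left(z \right)} = \left(-2 + z\right)^{2}$ ($H{\left(z \right)} = \left(z - 2\right) \left(z - 2\right) = \left(-2 + z\right) \left(z - 2\right) = \left(-2 + z\right) \left(-2 + z\right) = \left(-2 + z\right)^{2}$)
$H{\left(-1 \right)} + K{\left(-26,-45 \right)} = \left(4 + \left(-1\right)^{2} - -4\right) - 78 = \left(4 + 1 + 4\right) - 78 = 9 - 78 = -69$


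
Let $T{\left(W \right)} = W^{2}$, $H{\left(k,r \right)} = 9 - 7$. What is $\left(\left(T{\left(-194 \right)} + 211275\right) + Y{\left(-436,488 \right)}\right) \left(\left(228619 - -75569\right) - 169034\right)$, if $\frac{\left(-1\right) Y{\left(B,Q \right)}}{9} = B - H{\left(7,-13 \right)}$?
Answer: $34174094362$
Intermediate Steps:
$H{\left(k,r \right)} = 2$
$Y{\left(B,Q \right)} = 18 - 9 B$ ($Y{\left(B,Q \right)} = - 9 \left(B - 2\right) = - 9 \left(-2 + B\right) = 18 - 9 B$)
$\left(\left(T{\left(-194 \right)} + 211275\right) + Y{\left(-436,488 \right)}\right) \left(\left(228619 - -75569\right) - 169034\right) = \left(\left(\left(-194\right)^{2} + 211275\right) + \left(18 - -3924\right)\right) \left(\left(228619 - -75569\right) - 169034\right) = \left(\left(37636 + 211275\right) + \left(18 + 3924\right)\right) \left(\left(228619 + 75569\right) - 169034\right) = \left(248911 + 3942\right) \left(304188 - 169034\right) = 252853 \cdot 135154 = 34174094362$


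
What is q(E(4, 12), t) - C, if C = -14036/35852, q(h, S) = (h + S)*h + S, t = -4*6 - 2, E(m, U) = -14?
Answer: 4789751/8963 ≈ 534.39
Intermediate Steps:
t = -26 (t = -24 - 2 = -26)
q(h, S) = S + h*(S + h) (q(h, S) = (S + h)*h + S = h*(S + h) + S = S + h*(S + h))
C = -3509/8963 (C = -14036*1/35852 = -3509/8963 ≈ -0.39150)
q(E(4, 12), t) - C = (-26 + (-14)² - 26*(-14)) - 1*(-3509/8963) = (-26 + 196 + 364) + 3509/8963 = 534 + 3509/8963 = 4789751/8963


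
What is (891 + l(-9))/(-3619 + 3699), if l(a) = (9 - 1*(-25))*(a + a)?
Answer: 279/80 ≈ 3.4875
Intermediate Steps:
l(a) = 68*a (l(a) = (9 + 25)*(2*a) = 34*(2*a) = 68*a)
(891 + l(-9))/(-3619 + 3699) = (891 + 68*(-9))/(-3619 + 3699) = (891 - 612)/80 = 279*(1/80) = 279/80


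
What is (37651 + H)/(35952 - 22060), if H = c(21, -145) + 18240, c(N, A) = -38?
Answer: 55853/13892 ≈ 4.0205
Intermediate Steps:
H = 18202 (H = -38 + 18240 = 18202)
(37651 + H)/(35952 - 22060) = (37651 + 18202)/(35952 - 22060) = 55853/13892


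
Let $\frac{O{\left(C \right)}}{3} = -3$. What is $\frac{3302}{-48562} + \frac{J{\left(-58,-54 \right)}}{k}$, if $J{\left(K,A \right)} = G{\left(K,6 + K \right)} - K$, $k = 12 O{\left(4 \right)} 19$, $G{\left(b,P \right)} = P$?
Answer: $- \frac{588923}{8304102} \approx -0.07092$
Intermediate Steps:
$O{\left(C \right)} = -9$ ($O{\left(C \right)} = 3 \left(-3\right) = -9$)
$k = -2052$ ($k = 12 \left(-9\right) 19 = \left(-108\right) 19 = -2052$)
$J{\left(K,A \right)} = 6$ ($J{\left(K,A \right)} = \left(6 + K\right) - K = 6$)
$\frac{3302}{-48562} + \frac{J{\left(-58,-54 \right)}}{k} = \frac{3302}{-48562} + \frac{6}{-2052} = 3302 \left(- \frac{1}{48562}\right) + 6 \left(- \frac{1}{2052}\right) = - \frac{1651}{24281} - \frac{1}{342} = - \frac{588923}{8304102}$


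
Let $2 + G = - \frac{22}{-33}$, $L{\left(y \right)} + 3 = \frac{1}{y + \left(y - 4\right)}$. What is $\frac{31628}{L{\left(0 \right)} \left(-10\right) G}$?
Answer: $- \frac{47442}{65} \approx -729.88$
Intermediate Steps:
$L{\left(y \right)} = -3 + \frac{1}{-4 + 2 y}$ ($L{\left(y \right)} = -3 + \frac{1}{y + \left(y - 4\right)} = -3 + \frac{1}{y + \left(-4 + y\right)} = -3 + \frac{1}{-4 + 2 y}$)
$G = - \frac{4}{3}$ ($G = -2 - \frac{22}{-33} = -2 - - \frac{2}{3} = -2 + \frac{2}{3} = - \frac{4}{3} \approx -1.3333$)
$\frac{31628}{L{\left(0 \right)} \left(-10\right) G} = \frac{31628}{\frac{13 - 0}{2 \left(-2 + 0\right)} \left(-10\right) \left(- \frac{4}{3}\right)} = \frac{31628}{\frac{13 + 0}{2 \left(-2\right)} \left(-10\right) \left(- \frac{4}{3}\right)} = \frac{31628}{\frac{1}{2} \left(- \frac{1}{2}\right) 13 \left(-10\right) \left(- \frac{4}{3}\right)} = \frac{31628}{\left(- \frac{13}{4}\right) \left(-10\right) \left(- \frac{4}{3}\right)} = \frac{31628}{\frac{65}{2} \left(- \frac{4}{3}\right)} = \frac{31628}{- \frac{130}{3}} = 31628 \left(- \frac{3}{130}\right) = - \frac{47442}{65}$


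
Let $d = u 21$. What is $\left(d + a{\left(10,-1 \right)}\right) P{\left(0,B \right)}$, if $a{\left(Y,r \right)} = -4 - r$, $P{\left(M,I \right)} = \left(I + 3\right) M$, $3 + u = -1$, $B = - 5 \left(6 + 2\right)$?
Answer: $0$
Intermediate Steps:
$B = -40$ ($B = \left(-5\right) 8 = -40$)
$u = -4$ ($u = -3 - 1 = -4$)
$P{\left(M,I \right)} = M \left(3 + I\right)$ ($P{\left(M,I \right)} = \left(3 + I\right) M = M \left(3 + I\right)$)
$d = -84$ ($d = \left(-4\right) 21 = -84$)
$\left(d + a{\left(10,-1 \right)}\right) P{\left(0,B \right)} = \left(-84 - 3\right) 0 \left(3 - 40\right) = \left(-84 + \left(-4 + 1\right)\right) 0 \left(-37\right) = \left(-84 - 3\right) 0 = \left(-87\right) 0 = 0$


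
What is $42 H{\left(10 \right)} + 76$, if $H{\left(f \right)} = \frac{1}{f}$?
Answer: $\frac{401}{5} \approx 80.2$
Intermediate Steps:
$42 H{\left(10 \right)} + 76 = \frac{42}{10} + 76 = 42 \cdot \frac{1}{10} + 76 = \frac{21}{5} + 76 = \frac{401}{5}$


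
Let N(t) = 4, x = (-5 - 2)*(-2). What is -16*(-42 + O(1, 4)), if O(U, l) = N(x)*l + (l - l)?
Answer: 416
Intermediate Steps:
x = 14 (x = -7*(-2) = 14)
O(U, l) = 4*l (O(U, l) = 4*l + (l - l) = 4*l + 0 = 4*l)
-16*(-42 + O(1, 4)) = -16*(-42 + 4*4) = -16*(-42 + 16) = -16*(-26) = 416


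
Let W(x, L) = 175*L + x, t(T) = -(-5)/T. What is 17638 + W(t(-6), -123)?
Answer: -23327/6 ≈ -3887.8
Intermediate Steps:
t(T) = 5/T
W(x, L) = x + 175*L
17638 + W(t(-6), -123) = 17638 + (5/(-6) + 175*(-123)) = 17638 + (5*(-⅙) - 21525) = 17638 + (-⅚ - 21525) = 17638 - 129155/6 = -23327/6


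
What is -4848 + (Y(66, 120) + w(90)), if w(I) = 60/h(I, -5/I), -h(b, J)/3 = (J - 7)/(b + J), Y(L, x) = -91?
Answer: -594873/127 ≈ -4684.0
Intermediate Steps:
h(b, J) = -3*(-7 + J)/(J + b) (h(b, J) = -3*(J - 7)/(b + J) = -3*(-7 + J)/(J + b))
w(I) = 20*(I - 5/I)/(7 + 5/I) (w(I) = 60/((3*(7 - (-5)/I)/(-5/I + I))) = 60/((3*(7 + 5/I)/(I - 5/I))) = 60*((I - 5/I)/(3*(7 + 5/I))) = 20*(I - 5/I)/(7 + 5/I))
-4848 + (Y(66, 120) + w(90)) = -4848 + (-91 + 20*(-5 + 90²)/(5 + 7*90)) = -4848 + (-91 + 20*(-5 + 8100)/(5 + 630)) = -4848 + (-91 + 20*8095/635) = -4848 + (-91 + 20*(1/635)*8095) = -4848 + (-91 + 32380/127) = -4848 + 20823/127 = -594873/127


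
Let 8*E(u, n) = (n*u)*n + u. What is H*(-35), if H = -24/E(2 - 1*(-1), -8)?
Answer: 448/13 ≈ 34.462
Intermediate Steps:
E(u, n) = u/8 + u*n**2/8 (E(u, n) = ((n*u)*n + u)/8 = (u*n**2 + u)/8 = (u + u*n**2)/8 = u/8 + u*n**2/8)
H = -64/65 (H = -24*8/((1 + (-8)**2)*(2 - 1*(-1))) = -24*8/((1 + 64)*(2 + 1)) = -24/((1/8)*3*65) = -24/195/8 = -24*8/195 = -64/65 ≈ -0.98462)
H*(-35) = -64/65*(-35) = 448/13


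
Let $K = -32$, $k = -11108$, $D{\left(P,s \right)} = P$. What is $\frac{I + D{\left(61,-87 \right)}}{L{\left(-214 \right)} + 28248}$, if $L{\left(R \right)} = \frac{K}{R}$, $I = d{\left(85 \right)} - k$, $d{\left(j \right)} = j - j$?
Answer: $\frac{1195083}{3022552} \approx 0.39539$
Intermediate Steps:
$d{\left(j \right)} = 0$
$I = 11108$ ($I = 0 - -11108 = 0 + 11108 = 11108$)
$L{\left(R \right)} = - \frac{32}{R}$
$\frac{I + D{\left(61,-87 \right)}}{L{\left(-214 \right)} + 28248} = \frac{11108 + 61}{- \frac{32}{-214} + 28248} = \frac{11169}{\left(-32\right) \left(- \frac{1}{214}\right) + 28248} = \frac{11169}{\frac{16}{107} + 28248} = \frac{11169}{\frac{3022552}{107}} = 11169 \cdot \frac{107}{3022552} = \frac{1195083}{3022552}$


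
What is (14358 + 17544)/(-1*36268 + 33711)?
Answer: -31902/2557 ≈ -12.476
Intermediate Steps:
(14358 + 17544)/(-1*36268 + 33711) = 31902/(-36268 + 33711) = 31902/(-2557) = 31902*(-1/2557) = -31902/2557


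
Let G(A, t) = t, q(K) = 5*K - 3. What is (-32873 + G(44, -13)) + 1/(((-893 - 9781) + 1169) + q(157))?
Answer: -286864579/8723 ≈ -32886.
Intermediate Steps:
q(K) = -3 + 5*K
(-32873 + G(44, -13)) + 1/(((-893 - 9781) + 1169) + q(157)) = (-32873 - 13) + 1/(((-893 - 9781) + 1169) + (-3 + 5*157)) = -32886 + 1/((-10674 + 1169) + (-3 + 785)) = -32886 + 1/(-9505 + 782) = -32886 + 1/(-8723) = -32886 - 1/8723 = -286864579/8723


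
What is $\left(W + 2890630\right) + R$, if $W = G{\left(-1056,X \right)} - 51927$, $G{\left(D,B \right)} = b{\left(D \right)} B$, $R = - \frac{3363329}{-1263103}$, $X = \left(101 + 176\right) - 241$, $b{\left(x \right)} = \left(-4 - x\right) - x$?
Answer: $\frac{3681431999202}{1263103} \approx 2.9146 \cdot 10^{6}$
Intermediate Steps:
$b{\left(x \right)} = -4 - 2 x$
$X = 36$ ($X = 277 - 241 = 36$)
$R = \frac{3363329}{1263103}$ ($R = \left(-3363329\right) \left(- \frac{1}{1263103}\right) = \frac{3363329}{1263103} \approx 2.6628$)
$G{\left(D,B \right)} = B \left(-4 - 2 D\right)$ ($G{\left(D,B \right)} = \left(-4 - 2 D\right) B = B \left(-4 - 2 D\right)$)
$W = 23961$ ($W = \left(-2\right) 36 \left(2 - 1056\right) - 51927 = \left(-2\right) 36 \left(-1054\right) - 51927 = 75888 - 51927 = 23961$)
$\left(W + 2890630\right) + R = \left(23961 + 2890630\right) + \frac{3363329}{1263103} = 2914591 + \frac{3363329}{1263103} = \frac{3681431999202}{1263103}$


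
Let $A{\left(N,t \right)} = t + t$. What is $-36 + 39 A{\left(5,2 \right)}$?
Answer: $120$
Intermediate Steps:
$A{\left(N,t \right)} = 2 t$
$-36 + 39 A{\left(5,2 \right)} = -36 + 39 \cdot 2 \cdot 2 = -36 + 39 \cdot 4 = -36 + 156 = 120$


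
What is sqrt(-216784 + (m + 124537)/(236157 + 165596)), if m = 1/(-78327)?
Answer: I*sqrt(2650225499929230210151406)/3496456359 ≈ 465.6*I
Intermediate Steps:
m = -1/78327 ≈ -1.2767e-5
sqrt(-216784 + (m + 124537)/(236157 + 165596)) = sqrt(-216784 + (-1/78327 + 124537)/(236157 + 165596)) = sqrt(-216784 + (9754609598/78327)/401753) = sqrt(-216784 + (9754609598/78327)*(1/401753)) = sqrt(-216784 + 9754609598/31468107231) = sqrt(-6821772403355506/31468107231) = I*sqrt(2650225499929230210151406)/3496456359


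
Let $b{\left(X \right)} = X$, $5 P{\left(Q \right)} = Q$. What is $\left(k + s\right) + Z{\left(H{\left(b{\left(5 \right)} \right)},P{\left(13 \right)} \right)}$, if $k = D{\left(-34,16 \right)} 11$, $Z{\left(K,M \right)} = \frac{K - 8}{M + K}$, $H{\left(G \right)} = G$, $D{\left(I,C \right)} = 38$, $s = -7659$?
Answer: $- \frac{275173}{38} \approx -7241.4$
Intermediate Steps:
$P{\left(Q \right)} = \frac{Q}{5}$
$Z{\left(K,M \right)} = \frac{-8 + K}{K + M}$
$k = 418$ ($k = 38 \cdot 11 = 418$)
$\left(k + s\right) + Z{\left(H{\left(b{\left(5 \right)} \right)},P{\left(13 \right)} \right)} = \left(418 - 7659\right) + \frac{-8 + 5}{5 + \frac{1}{5} \cdot 13} = -7241 + \frac{1}{5 + \frac{13}{5}} \left(-3\right) = -7241 + \frac{1}{\frac{38}{5}} \left(-3\right) = -7241 + \frac{5}{38} \left(-3\right) = -7241 - \frac{15}{38} = - \frac{275173}{38}$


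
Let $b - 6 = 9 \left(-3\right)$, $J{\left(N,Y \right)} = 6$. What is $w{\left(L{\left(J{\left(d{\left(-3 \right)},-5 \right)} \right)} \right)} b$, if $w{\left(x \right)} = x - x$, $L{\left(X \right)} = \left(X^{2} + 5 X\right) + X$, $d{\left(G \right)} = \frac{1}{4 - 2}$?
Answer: $0$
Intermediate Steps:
$d{\left(G \right)} = \frac{1}{2}$
$L{\left(X \right)} = X^{2} + 6 X$
$w{\left(x \right)} = 0$
$b = -21$ ($b = 6 + 9 \left(-3\right) = 6 - 27 = -21$)
$w{\left(L{\left(J{\left(d{\left(-3 \right)},-5 \right)} \right)} \right)} b = 0 \left(-21\right) = 0$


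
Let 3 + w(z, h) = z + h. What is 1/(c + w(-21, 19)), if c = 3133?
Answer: 1/3128 ≈ 0.00031969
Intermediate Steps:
w(z, h) = -3 + h + z (w(z, h) = -3 + (z + h) = -3 + (h + z) = -3 + h + z)
1/(c + w(-21, 19)) = 1/(3133 + (-3 + 19 - 21)) = 1/(3133 - 5) = 1/3128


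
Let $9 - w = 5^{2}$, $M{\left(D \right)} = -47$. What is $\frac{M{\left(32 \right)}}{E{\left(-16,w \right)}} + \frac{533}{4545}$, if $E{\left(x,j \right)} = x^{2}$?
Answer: $- \frac{77167}{1163520} \approx -0.066322$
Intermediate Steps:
$w = -16$ ($w = 9 - 5^{2} = 9 - 25 = -16$)
$\frac{M{\left(32 \right)}}{E{\left(-16,w \right)}} + \frac{533}{4545} = - \frac{47}{\left(-16\right)^{2}} + \frac{533}{4545} = - \frac{47}{256} + 533 \cdot \frac{1}{4545} = \left(-47\right) \frac{1}{256} + \frac{533}{4545} = - \frac{47}{256} + \frac{533}{4545} = - \frac{77167}{1163520}$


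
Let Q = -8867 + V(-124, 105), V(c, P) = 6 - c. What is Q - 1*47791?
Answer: -56528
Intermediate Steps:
Q = -8737 (Q = -8867 + (6 - 1*(-124)) = -8867 + (6 + 124) = -8867 + 130 = -8737)
Q - 1*47791 = -8737 - 1*47791 = -8737 - 47791 = -56528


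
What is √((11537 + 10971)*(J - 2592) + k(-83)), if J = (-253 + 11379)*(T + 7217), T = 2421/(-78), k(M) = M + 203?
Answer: 2*√76027985602829/13 ≈ 1.3414e+6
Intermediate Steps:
k(M) = 203 + M
T = -807/26 (T = 2421*(-1/78) = -807/26 ≈ -31.038)
J = 1039363105/13 (J = (-253 + 11379)*(-807/26 + 7217) = 11126*(186835/26) = 1039363105/13 ≈ 7.9951e+7)
√((11537 + 10971)*(J - 2592) + k(-83)) = √((11537 + 10971)*(1039363105/13 - 2592) + (203 - 83)) = √(22508*(1039329409/13) + 120) = √(23393226337772/13 + 120) = √(23393226339332/13) = 2*√76027985602829/13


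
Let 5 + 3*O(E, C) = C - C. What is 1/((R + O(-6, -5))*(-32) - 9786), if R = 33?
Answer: -3/32366 ≈ -9.2690e-5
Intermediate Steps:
O(E, C) = -5/3 (O(E, C) = -5/3 + (C - C)/3 = -5/3 + (1/3)*0 = -5/3 + 0 = -5/3)
1/((R + O(-6, -5))*(-32) - 9786) = 1/((33 - 5/3)*(-32) - 9786) = 1/((94/3)*(-32) - 9786) = 1/(-3008/3 - 9786) = 1/(-32366/3) = -3/32366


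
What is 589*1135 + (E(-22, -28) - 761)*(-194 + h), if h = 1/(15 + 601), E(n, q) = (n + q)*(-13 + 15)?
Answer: 73528189/88 ≈ 8.3555e+5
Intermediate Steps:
E(n, q) = 2*n + 2*q (E(n, q) = (n + q)*2 = 2*n + 2*q)
h = 1/616 ≈ 0.0016234
589*1135 + (E(-22, -28) - 761)*(-194 + h) = 589*1135 + ((2*(-22) + 2*(-28)) - 761)*(-194 + 1/616) = 668515 + ((-44 - 56) - 761)*(-119503/616) = 668515 + (-100 - 761)*(-119503/616) = 668515 - 861*(-119503/616) = 668515 + 14698869/88 = 73528189/88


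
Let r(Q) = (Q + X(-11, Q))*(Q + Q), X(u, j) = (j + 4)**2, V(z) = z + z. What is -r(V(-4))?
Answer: 128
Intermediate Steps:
V(z) = 2*z
X(u, j) = (4 + j)**2
r(Q) = 2*Q*(Q + (4 + Q)**2) (r(Q) = (Q + (4 + Q)**2)*(Q + Q) = (Q + (4 + Q)**2)*(2*Q) = 2*Q*(Q + (4 + Q)**2))
-r(V(-4)) = -2*2*(-4)*(2*(-4) + (4 + 2*(-4))**2) = -2*(-8)*(-8 + (4 - 8)**2) = -2*(-8)*(-8 + (-4)**2) = -2*(-8)*(-8 + 16) = -2*(-8)*8 = -1*(-128) = 128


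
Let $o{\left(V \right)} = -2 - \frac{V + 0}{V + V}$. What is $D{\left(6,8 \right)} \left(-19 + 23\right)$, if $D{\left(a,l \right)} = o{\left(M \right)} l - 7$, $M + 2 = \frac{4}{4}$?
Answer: $-108$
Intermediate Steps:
$M = -1$ ($M = -2 + \frac{4}{4} = -2 + 4 \cdot \frac{1}{4} = -2 + 1 = -1$)
$o{\left(V \right)} = - \frac{5}{2}$ ($o{\left(V \right)} = -2 - \frac{V}{2 V} = -2 - V \frac{1}{2 V} = -2 - \frac{1}{2} = - \frac{5}{2}$)
$D{\left(a,l \right)} = -7 - \frac{5 l}{2}$ ($D{\left(a,l \right)} = - \frac{5 l}{2} - 7 = -7 - \frac{5 l}{2}$)
$D{\left(6,8 \right)} \left(-19 + 23\right) = \left(-7 - 20\right) \left(-19 + 23\right) = \left(-7 - 20\right) 4 = \left(-27\right) 4 = -108$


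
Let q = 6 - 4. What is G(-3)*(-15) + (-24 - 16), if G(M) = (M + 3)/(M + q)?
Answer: -40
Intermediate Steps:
q = 2
G(M) = (3 + M)/(2 + M) (G(M) = (M + 3)/(M + 2) = (3 + M)/(2 + M))
G(-3)*(-15) + (-24 - 16) = ((3 - 3)/(2 - 3))*(-15) + (-24 - 16) = (0/(-1))*(-15) - 40 = -1*0*(-15) - 40 = 0*(-15) - 40 = 0 - 40 = -40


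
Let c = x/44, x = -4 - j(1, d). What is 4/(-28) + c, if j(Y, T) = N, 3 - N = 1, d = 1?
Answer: -43/154 ≈ -0.27922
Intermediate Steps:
N = 2 (N = 3 - 1*1 = 3 - 1 = 2)
j(Y, T) = 2
x = -6 (x = -4 - 1*2 = -4 - 2 = -6)
c = -3/22 (c = -6/44 = -6*1/44 = -3/22 ≈ -0.13636)
4/(-28) + c = 4/(-28) - 3/22 = 4*(-1/28) - 3/22 = -1/7 - 3/22 = -43/154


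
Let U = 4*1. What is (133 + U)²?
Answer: 18769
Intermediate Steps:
U = 4
(133 + U)² = (133 + 4)² = 137² = 18769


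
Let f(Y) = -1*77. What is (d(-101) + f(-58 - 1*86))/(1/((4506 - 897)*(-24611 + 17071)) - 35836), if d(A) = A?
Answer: 4843711080/975164214961 ≈ 0.0049671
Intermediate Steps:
f(Y) = -77
(d(-101) + f(-58 - 1*86))/(1/((4506 - 897)*(-24611 + 17071)) - 35836) = (-101 - 77)/(1/((4506 - 897)*(-24611 + 17071)) - 35836) = -178/(1/(3609*(-7540)) - 35836) = -178/(1/(-27211860) - 35836) = -178/(-1/27211860 - 35836) = -178/(-975164214961/27211860) = -178*(-27211860/975164214961) = 4843711080/975164214961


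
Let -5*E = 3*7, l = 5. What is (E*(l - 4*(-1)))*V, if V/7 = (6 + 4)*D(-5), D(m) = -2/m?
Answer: -5292/5 ≈ -1058.4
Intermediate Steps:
E = -21/5 (E = -3*7/5 = -⅕*21 = -21/5 ≈ -4.2000)
V = 28 (V = 7*((6 + 4)*(-2/(-5))) = 7*(10*(-2*(-⅕))) = 7*(10*(⅖)) = 7*4 = 28)
(E*(l - 4*(-1)))*V = -21*(5 - 4*(-1))/5*28 = -21*(5 + 4)/5*28 = -21/5*9*28 = -189/5*28 = -5292/5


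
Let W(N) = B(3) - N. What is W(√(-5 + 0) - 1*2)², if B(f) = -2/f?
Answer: (4 - 3*I*√5)²/9 ≈ -3.2222 - 5.9628*I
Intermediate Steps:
W(N) = -⅔ - N (W(N) = -2/3 - N = -2*⅓ - N = -⅔ - N)
W(√(-5 + 0) - 1*2)² = (-⅔ - (√(-5 + 0) - 1*2))² = (-⅔ - (√(-5) - 2))² = (-⅔ - (I*√5 - 2))² = (-⅔ - (-2 + I*√5))² = (-⅔ + (2 - I*√5))² = (4/3 - I*√5)²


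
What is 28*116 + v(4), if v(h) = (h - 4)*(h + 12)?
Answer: 3248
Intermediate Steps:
v(h) = (-4 + h)*(12 + h)
28*116 + v(4) = 28*116 + (-48 + 4**2 + 8*4) = 3248 + (-48 + 16 + 32) = 3248 + 0 = 3248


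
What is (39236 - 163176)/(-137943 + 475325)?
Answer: -61970/168691 ≈ -0.36736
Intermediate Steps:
(39236 - 163176)/(-137943 + 475325) = -123940/337382 = -123940*1/337382 = -61970/168691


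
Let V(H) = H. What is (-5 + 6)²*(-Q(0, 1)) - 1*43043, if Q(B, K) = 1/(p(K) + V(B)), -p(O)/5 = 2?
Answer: -430429/10 ≈ -43043.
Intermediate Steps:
p(O) = -10 (p(O) = -5*2 = -10)
Q(B, K) = 1/(-10 + B)
(-5 + 6)²*(-Q(0, 1)) - 1*43043 = (-5 + 6)²*(-1/(-10 + 0)) - 1*43043 = 1²*(-1/(-10)) - 43043 = 1*(-1*(-⅒)) - 43043 = 1*(⅒) - 43043 = ⅒ - 43043 = -430429/10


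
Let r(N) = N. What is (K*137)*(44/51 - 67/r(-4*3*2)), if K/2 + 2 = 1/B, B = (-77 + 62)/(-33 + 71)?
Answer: -68089/15 ≈ -4539.3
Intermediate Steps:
B = -15/38 ≈ -0.39474
K = -136/15 (K = -4 + 2/(-15/38) = -4 + 2*(-38/15) = -4 - 76/15 = -136/15 ≈ -9.0667)
(K*137)*(44/51 - 67/r(-4*3*2)) = (-136/15*137)*(44/51 - 67/(-4*3*2)) = -18632*(44*(1/51) - 67/((-12*2)))/15 = -18632*(44/51 - 67/(-24))/15 = -18632*(44/51 - 67*(-1/24))/15 = -18632*(44/51 + 67/24)/15 = -18632/15*497/136 = -68089/15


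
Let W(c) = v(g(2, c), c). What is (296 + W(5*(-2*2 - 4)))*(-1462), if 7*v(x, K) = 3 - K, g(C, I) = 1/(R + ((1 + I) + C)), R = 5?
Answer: -3092130/7 ≈ -4.4173e+5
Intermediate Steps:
g(C, I) = 1/(6 + C + I) (g(C, I) = 1/(5 + ((1 + I) + C)) = 1/(5 + (1 + C + I)) = 1/(6 + C + I))
v(x, K) = 3/7 - K/7 (v(x, K) = (3 - K)/7 = 3/7 - K/7)
W(c) = 3/7 - c/7
(296 + W(5*(-2*2 - 4)))*(-1462) = (296 + (3/7 - 5*(-2*2 - 4)/7))*(-1462) = (296 + (3/7 - 5*(-4 - 4)/7))*(-1462) = (296 + (3/7 - 5*(-8)/7))*(-1462) = (296 + (3/7 - ⅐*(-40)))*(-1462) = (296 + (3/7 + 40/7))*(-1462) = (296 + 43/7)*(-1462) = (2115/7)*(-1462) = -3092130/7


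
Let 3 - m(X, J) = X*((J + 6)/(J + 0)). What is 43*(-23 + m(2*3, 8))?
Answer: -2623/2 ≈ -1311.5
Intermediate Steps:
m(X, J) = 3 - X*(6 + J)/J (m(X, J) = 3 - X*(J + 6)/(J + 0) = 3 - X*(6 + J)/J)
43*(-23 + m(2*3, 8)) = 43*(-23 + (3 - 2*3 - 6*2*3/8)) = 43*(-23 + (3 - 1*6 - 6*6*⅛)) = 43*(-23 + (3 - 6 - 9/2)) = 43*(-23 - 15/2) = 43*(-61/2) = -2623/2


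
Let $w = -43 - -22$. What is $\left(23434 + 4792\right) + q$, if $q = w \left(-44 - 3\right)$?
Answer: $29213$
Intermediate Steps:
$w = -21$ ($w = -43 + 22 = -21$)
$q = 987$ ($q = - 21 \left(-44 - 3\right) = \left(-21\right) \left(-47\right) = 987$)
$\left(23434 + 4792\right) + q = \left(23434 + 4792\right) + 987 = 28226 + 987 = 29213$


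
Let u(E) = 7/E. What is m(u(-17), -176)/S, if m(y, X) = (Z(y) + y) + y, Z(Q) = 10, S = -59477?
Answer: -156/1011109 ≈ -0.00015429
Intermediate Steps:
m(y, X) = 10 + 2*y (m(y, X) = (10 + y) + y = 10 + 2*y)
m(u(-17), -176)/S = (10 + 2*(7/(-17)))/(-59477) = (10 + 2*(7*(-1/17)))*(-1/59477) = (10 + 2*(-7/17))*(-1/59477) = (10 - 14/17)*(-1/59477) = (156/17)*(-1/59477) = -156/1011109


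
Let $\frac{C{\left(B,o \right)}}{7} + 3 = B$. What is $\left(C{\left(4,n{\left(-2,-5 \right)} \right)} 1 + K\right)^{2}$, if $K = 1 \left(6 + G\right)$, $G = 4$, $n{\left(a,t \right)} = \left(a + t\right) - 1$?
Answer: $289$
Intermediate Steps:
$n{\left(a,t \right)} = -1 + a + t$
$C{\left(B,o \right)} = -21 + 7 B$
$K = 10$ ($K = 1 \left(6 + 4\right) = 1 \cdot 10 = 10$)
$\left(C{\left(4,n{\left(-2,-5 \right)} \right)} 1 + K\right)^{2} = \left(\left(-21 + 7 \cdot 4\right) 1 + 10\right)^{2} = \left(\left(-21 + 28\right) 1 + 10\right)^{2} = \left(7 \cdot 1 + 10\right)^{2} = \left(7 + 10\right)^{2} = 17^{2} = 289$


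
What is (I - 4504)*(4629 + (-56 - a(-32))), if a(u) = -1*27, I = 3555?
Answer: -4365400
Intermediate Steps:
a(u) = -27
(I - 4504)*(4629 + (-56 - a(-32))) = (3555 - 4504)*(4629 + (-56 - 1*(-27))) = -949*(4629 + (-56 + 27)) = -949*(4629 - 29) = -949*4600 = -4365400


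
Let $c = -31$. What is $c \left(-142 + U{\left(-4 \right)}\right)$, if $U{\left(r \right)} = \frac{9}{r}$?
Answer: $\frac{17887}{4} \approx 4471.8$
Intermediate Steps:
$c \left(-142 + U{\left(-4 \right)}\right) = - 31 \left(-142 + \frac{9}{-4}\right) = - 31 \left(-142 + 9 \left(- \frac{1}{4}\right)\right) = - 31 \left(-142 - \frac{9}{4}\right) = \left(-31\right) \left(- \frac{577}{4}\right) = \frac{17887}{4}$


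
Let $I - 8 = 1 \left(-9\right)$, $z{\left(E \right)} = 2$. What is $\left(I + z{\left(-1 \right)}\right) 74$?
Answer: $74$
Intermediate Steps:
$I = -1$ ($I = 8 + 1 \left(-9\right) = 8 - 9 = -1$)
$\left(I + z{\left(-1 \right)}\right) 74 = \left(-1 + 2\right) 74 = 1 \cdot 74 = 74$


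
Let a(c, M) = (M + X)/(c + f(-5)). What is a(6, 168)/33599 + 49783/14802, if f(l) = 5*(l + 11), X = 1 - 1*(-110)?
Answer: 3345547465/994664796 ≈ 3.3635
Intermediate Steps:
X = 111 (X = 1 + 110 = 111)
f(l) = 55 + 5*l (f(l) = 5*(11 + l) = 55 + 5*l)
a(c, M) = (111 + M)/(30 + c) (a(c, M) = (M + 111)/(c + (55 + 5*(-5))) = (111 + M)/(c + (55 - 25)) = (111 + M)/(c + 30) = (111 + M)/(30 + c))
a(6, 168)/33599 + 49783/14802 = ((111 + 168)/(30 + 6))/33599 + 49783/14802 = (279/36)*(1/33599) + 49783*(1/14802) = ((1/36)*279)*(1/33599) + 49783/14802 = (31/4)*(1/33599) + 49783/14802 = 31/134396 + 49783/14802 = 3345547465/994664796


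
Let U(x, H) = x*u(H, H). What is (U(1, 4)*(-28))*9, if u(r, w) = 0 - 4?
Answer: 1008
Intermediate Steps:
u(r, w) = -4
U(x, H) = -4*x (U(x, H) = x*(-4) = -4*x)
(U(1, 4)*(-28))*9 = (-4*1*(-28))*9 = -4*(-28)*9 = 112*9 = 1008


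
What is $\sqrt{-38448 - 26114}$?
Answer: $i \sqrt{64562} \approx 254.09 i$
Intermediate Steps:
$\sqrt{-38448 - 26114} = \sqrt{-64562} = i \sqrt{64562}$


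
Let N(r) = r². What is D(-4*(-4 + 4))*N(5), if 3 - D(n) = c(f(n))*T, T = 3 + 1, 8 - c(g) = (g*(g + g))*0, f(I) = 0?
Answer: -725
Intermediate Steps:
c(g) = 8 (c(g) = 8 - g*(g + g)*0 = 8 - g*(2*g)*0 = 8 - 2*g²*0 = 8 - 1*0 = 8 + 0 = 8)
T = 4
D(n) = -29 (D(n) = 3 - 8*4 = 3 - 1*32 = 3 - 32 = -29)
D(-4*(-4 + 4))*N(5) = -29*5² = -29*25 = -725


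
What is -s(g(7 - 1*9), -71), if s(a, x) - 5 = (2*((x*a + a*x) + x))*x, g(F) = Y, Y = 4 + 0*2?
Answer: -90743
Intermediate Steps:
Y = 4 (Y = 4 + 0 = 4)
g(F) = 4
s(a, x) = 5 + x*(2*x + 4*a*x) (s(a, x) = 5 + (2*((x*a + a*x) + x))*x = 5 + (2*((a*x + a*x) + x))*x = 5 + (2*(2*a*x + x))*x = 5 + (2*(x + 2*a*x))*x = 5 + (2*x + 4*a*x)*x = 5 + x*(2*x + 4*a*x))
-s(g(7 - 1*9), -71) = -(5 + 2*(-71)² + 4*4*(-71)²) = -(5 + 2*5041 + 4*4*5041) = -(5 + 10082 + 80656) = -1*90743 = -90743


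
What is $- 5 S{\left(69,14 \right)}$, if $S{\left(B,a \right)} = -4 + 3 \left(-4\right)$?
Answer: $80$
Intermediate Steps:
$S{\left(B,a \right)} = -16$ ($S{\left(B,a \right)} = -4 - 12 = -16$)
$- 5 S{\left(69,14 \right)} = \left(-5\right) \left(-16\right) = 80$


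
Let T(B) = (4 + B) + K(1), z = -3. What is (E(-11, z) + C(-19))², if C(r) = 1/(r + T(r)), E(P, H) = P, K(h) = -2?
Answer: 157609/1296 ≈ 121.61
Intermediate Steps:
T(B) = 2 + B (T(B) = (4 + B) - 2 = 2 + B)
C(r) = 1/(2 + 2*r) (C(r) = 1/(r + (2 + r)) = 1/(2 + 2*r))
(E(-11, z) + C(-19))² = (-11 + 1/(2*(1 - 19)))² = (-11 + (½)/(-18))² = (-11 + (½)*(-1/18))² = (-11 - 1/36)² = (-397/36)² = 157609/1296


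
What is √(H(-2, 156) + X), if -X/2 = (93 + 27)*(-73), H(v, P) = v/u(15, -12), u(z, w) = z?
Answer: √3941970/15 ≈ 132.36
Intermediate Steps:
H(v, P) = v/15
X = 17520 (X = -2*(93 + 27)*(-73) = -240*(-73) = -2*(-8760) = 17520)
√(H(-2, 156) + X) = √((1/15)*(-2) + 17520) = √(-2/15 + 17520) = √(262798/15) = √3941970/15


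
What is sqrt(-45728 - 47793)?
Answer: I*sqrt(93521) ≈ 305.81*I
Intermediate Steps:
sqrt(-45728 - 47793) = sqrt(-93521) = I*sqrt(93521)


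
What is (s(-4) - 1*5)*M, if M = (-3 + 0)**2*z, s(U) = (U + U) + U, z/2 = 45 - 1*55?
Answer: 3060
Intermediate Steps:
z = -20 (z = 2*(45 - 1*55) = 2*(45 - 55) = 2*(-10) = -20)
s(U) = 3*U (s(U) = 2*U + U = 3*U)
M = -180 (M = (-3 + 0)**2*(-20) = (-3)**2*(-20) = 9*(-20) = -180)
(s(-4) - 1*5)*M = (3*(-4) - 1*5)*(-180) = (-12 - 5)*(-180) = -17*(-180) = 3060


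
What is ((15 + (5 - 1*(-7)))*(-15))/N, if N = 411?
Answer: -135/137 ≈ -0.98540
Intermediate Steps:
((15 + (5 - 1*(-7)))*(-15))/N = ((15 + (5 - 1*(-7)))*(-15))/411 = ((15 + (5 + 7))*(-15))*(1/411) = ((15 + 12)*(-15))*(1/411) = (27*(-15))*(1/411) = -405*1/411 = -135/137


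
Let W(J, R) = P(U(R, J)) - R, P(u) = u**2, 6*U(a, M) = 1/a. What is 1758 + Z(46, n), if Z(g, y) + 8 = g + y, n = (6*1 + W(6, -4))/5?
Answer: 5178241/2880 ≈ 1798.0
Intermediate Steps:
U(a, M) = 1/(6*a)
W(J, R) = -R + 1/(36*R**2) (W(J, R) = (1/(6*R))**2 - R = 1/(36*R**2) - R = -R + 1/(36*R**2))
n = 5761/2880 (n = (6*1 + (-1*(-4) + (1/36)/(-4)**2))/5 = (6 + (4 + (1/36)*(1/16)))*(1/5) = (6 + (4 + 1/576))*(1/5) = (6 + 2305/576)*(1/5) = (5761/576)*(1/5) = 5761/2880 ≈ 2.0003)
Z(g, y) = -8 + g + y (Z(g, y) = -8 + (g + y) = -8 + g + y)
1758 + Z(46, n) = 1758 + (-8 + 46 + 5761/2880) = 1758 + 115201/2880 = 5178241/2880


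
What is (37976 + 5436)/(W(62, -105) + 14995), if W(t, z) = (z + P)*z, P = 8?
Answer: 10853/6295 ≈ 1.7241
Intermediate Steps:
W(t, z) = z*(8 + z) (W(t, z) = (z + 8)*z = (8 + z)*z = z*(8 + z))
(37976 + 5436)/(W(62, -105) + 14995) = (37976 + 5436)/(-105*(8 - 105) + 14995) = 43412/(-105*(-97) + 14995) = 43412/(10185 + 14995) = 43412/25180 = 43412*(1/25180) = 10853/6295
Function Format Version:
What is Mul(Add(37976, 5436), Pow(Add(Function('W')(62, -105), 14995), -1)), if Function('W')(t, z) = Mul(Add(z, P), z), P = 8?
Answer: Rational(10853, 6295) ≈ 1.7241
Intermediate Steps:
Function('W')(t, z) = Mul(z, Add(8, z)) (Function('W')(t, z) = Mul(Add(z, 8), z) = Mul(Add(8, z), z) = Mul(z, Add(8, z)))
Mul(Add(37976, 5436), Pow(Add(Function('W')(62, -105), 14995), -1)) = Mul(Add(37976, 5436), Pow(Add(Mul(-105, Add(8, -105)), 14995), -1)) = Mul(43412, Pow(Add(Mul(-105, -97), 14995), -1)) = Mul(43412, Pow(Add(10185, 14995), -1)) = Mul(43412, Pow(25180, -1)) = Mul(43412, Rational(1, 25180)) = Rational(10853, 6295)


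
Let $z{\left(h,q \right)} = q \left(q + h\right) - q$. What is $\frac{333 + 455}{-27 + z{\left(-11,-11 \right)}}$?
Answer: $\frac{394}{113} \approx 3.4867$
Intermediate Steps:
$z{\left(h,q \right)} = - q + q \left(h + q\right)$ ($z{\left(h,q \right)} = q \left(h + q\right) - q = - q + q \left(h + q\right)$)
$\frac{333 + 455}{-27 + z{\left(-11,-11 \right)}} = \frac{333 + 455}{-27 - 11 \left(-1 - 11 - 11\right)} = \frac{788}{-27 - -253} = \frac{788}{-27 + 253} = \frac{788}{226} = 788 \cdot \frac{1}{226} = \frac{394}{113}$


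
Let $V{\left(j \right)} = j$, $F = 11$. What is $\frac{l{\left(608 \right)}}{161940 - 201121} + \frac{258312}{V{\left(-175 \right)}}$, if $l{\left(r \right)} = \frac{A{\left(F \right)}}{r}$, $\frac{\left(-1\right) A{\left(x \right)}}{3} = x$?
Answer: $- \frac{6153520857201}{4168858400} \approx -1476.1$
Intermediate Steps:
$A{\left(x \right)} = - 3 x$
$l{\left(r \right)} = - \frac{33}{r}$ ($l{\left(r \right)} = \frac{\left(-3\right) 11}{r} = - \frac{33}{r}$)
$\frac{l{\left(608 \right)}}{161940 - 201121} + \frac{258312}{V{\left(-175 \right)}} = \frac{\left(-33\right) \frac{1}{608}}{161940 - 201121} + \frac{258312}{-175} = \frac{\left(-33\right) \frac{1}{608}}{-39181} + 258312 \left(- \frac{1}{175}\right) = \left(- \frac{33}{608}\right) \left(- \frac{1}{39181}\right) - \frac{258312}{175} = \frac{33}{23822048} - \frac{258312}{175} = - \frac{6153520857201}{4168858400}$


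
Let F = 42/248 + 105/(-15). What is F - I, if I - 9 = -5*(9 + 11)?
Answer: 10437/124 ≈ 84.169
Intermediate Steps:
F = -847/124 (F = 42*(1/248) + 105*(-1/15) = 21/124 - 7 = -847/124 ≈ -6.8306)
I = -91 (I = 9 - 5*(9 + 11) = 9 - 5*20 = 9 - 100 = -91)
F - I = -847/124 - 1*(-91) = -847/124 + 91 = 10437/124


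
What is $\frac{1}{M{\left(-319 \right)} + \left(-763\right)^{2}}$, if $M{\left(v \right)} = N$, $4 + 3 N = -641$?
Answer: $\frac{1}{581954} \approx 1.7183 \cdot 10^{-6}$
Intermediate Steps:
$N = -215$ ($N = - \frac{4}{3} + \frac{1}{3} \left(-641\right) = - \frac{4}{3} - \frac{641}{3} = -215$)
$M{\left(v \right)} = -215$
$\frac{1}{M{\left(-319 \right)} + \left(-763\right)^{2}} = \frac{1}{-215 + \left(-763\right)^{2}} = \frac{1}{-215 + 582169} = \frac{1}{581954}$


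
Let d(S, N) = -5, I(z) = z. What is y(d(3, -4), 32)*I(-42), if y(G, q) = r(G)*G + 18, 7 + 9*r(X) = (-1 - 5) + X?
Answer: -1176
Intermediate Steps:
r(X) = -13/9 + X/9 (r(X) = -7/9 + ((-1 - 5) + X)/9 = -7/9 + (-6 + X)/9 = -7/9 + (-⅔ + X/9) = -13/9 + X/9)
y(G, q) = 18 + G*(-13/9 + G/9) (y(G, q) = (-13/9 + G/9)*G + 18 = G*(-13/9 + G/9) + 18 = 18 + G*(-13/9 + G/9))
y(d(3, -4), 32)*I(-42) = (18 + (⅑)*(-5)*(-13 - 5))*(-42) = (18 + (⅑)*(-5)*(-18))*(-42) = (18 + 10)*(-42) = 28*(-42) = -1176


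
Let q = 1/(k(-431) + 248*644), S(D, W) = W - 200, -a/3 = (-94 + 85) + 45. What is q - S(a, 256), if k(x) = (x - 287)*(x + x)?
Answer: -43603167/778628 ≈ -56.000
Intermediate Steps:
a = -108 (a = -3*((-94 + 85) + 45) = -3*(-9 + 45) = -3*36 = -108)
S(D, W) = -200 + W
k(x) = 2*x*(-287 + x) (k(x) = (-287 + x)*(2*x) = 2*x*(-287 + x))
q = 1/778628 (q = 1/(2*(-431)*(-287 - 431) + 248*644) = 1/(2*(-431)*(-718) + 159712) = 1/(618916 + 159712) = 1/778628 ≈ 1.2843e-6)
q - S(a, 256) = 1/778628 - (-200 + 256) = 1/778628 - 1*56 = 1/778628 - 56 = -43603167/778628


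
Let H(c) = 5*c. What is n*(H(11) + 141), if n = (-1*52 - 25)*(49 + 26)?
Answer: -1131900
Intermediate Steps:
n = -5775 (n = (-52 - 25)*75 = -77*75 = -5775)
n*(H(11) + 141) = -5775*(5*11 + 141) = -5775*(55 + 141) = -5775*196 = -1131900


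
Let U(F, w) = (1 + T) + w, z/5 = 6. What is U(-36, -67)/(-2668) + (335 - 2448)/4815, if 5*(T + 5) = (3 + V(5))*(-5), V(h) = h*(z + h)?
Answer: -4438549/12846420 ≈ -0.34551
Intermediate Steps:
z = 30 (z = 5*6 = 30)
V(h) = h*(30 + h)
T = -183 (T = -5 + ((3 + 5*(30 + 5))*(-5))/5 = -5 + ((3 + 5*35)*(-5))/5 = -5 + ((3 + 175)*(-5))/5 = -5 + (178*(-5))/5 = -5 + (⅕)*(-890) = -5 - 178 = -183)
U(F, w) = -182 + w (U(F, w) = (1 - 183) + w = -182 + w)
U(-36, -67)/(-2668) + (335 - 2448)/4815 = (-182 - 67)/(-2668) + (335 - 2448)/4815 = -249*(-1/2668) - 2113*1/4815 = 249/2668 - 2113/4815 = -4438549/12846420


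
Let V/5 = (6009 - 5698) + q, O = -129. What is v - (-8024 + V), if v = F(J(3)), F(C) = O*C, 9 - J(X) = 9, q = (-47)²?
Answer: -4576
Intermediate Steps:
q = 2209
J(X) = 0 (J(X) = 9 - 1*9 = 9 - 9 = 0)
V = 12600 (V = 5*((6009 - 5698) + 2209) = 5*(311 + 2209) = 5*2520 = 12600)
F(C) = -129*C
v = 0 (v = -129*0 = 0)
v - (-8024 + V) = 0 - (-8024 + 12600) = 0 - 1*4576 = 0 - 4576 = -4576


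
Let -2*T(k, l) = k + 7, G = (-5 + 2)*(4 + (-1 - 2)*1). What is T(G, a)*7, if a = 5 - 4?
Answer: -14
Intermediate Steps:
a = 1
G = -3 (G = -3*(4 - 3*1) = -3*(4 - 3) = -3*1 = -3)
T(k, l) = -7/2 - k/2 (T(k, l) = -(k + 7)/2 = -(7 + k)/2 = -7/2 - k/2)
T(G, a)*7 = (-7/2 - 1/2*(-3))*7 = (-7/2 + 3/2)*7 = -2*7 = -14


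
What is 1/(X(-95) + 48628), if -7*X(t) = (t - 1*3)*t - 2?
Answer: 7/331088 ≈ 2.1142e-5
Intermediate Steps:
X(t) = 2/7 - t*(-3 + t)/7 (X(t) = -((t - 1*3)*t - 2)/7 = -((t - 3)*t - 2)/7 = -((-3 + t)*t - 2)/7 = -(t*(-3 + t) - 2)/7 = -(-2 + t*(-3 + t))/7 = 2/7 - t*(-3 + t)/7)
1/(X(-95) + 48628) = 1/((2/7 - ⅐*(-95)² + (3/7)*(-95)) + 48628) = 1/((2/7 - ⅐*9025 - 285/7) + 48628) = 1/((2/7 - 9025/7 - 285/7) + 48628) = 1/(-9308/7 + 48628) = 1/(331088/7) = 7/331088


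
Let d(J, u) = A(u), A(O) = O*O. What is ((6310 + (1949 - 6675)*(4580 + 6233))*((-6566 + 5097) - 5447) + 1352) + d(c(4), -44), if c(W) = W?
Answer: 353379441336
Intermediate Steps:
A(O) = O²
d(J, u) = u²
((6310 + (1949 - 6675)*(4580 + 6233))*((-6566 + 5097) - 5447) + 1352) + d(c(4), -44) = ((6310 + (1949 - 6675)*(4580 + 6233))*((-6566 + 5097) - 5447) + 1352) + (-44)² = ((6310 - 4726*10813)*(-1469 - 5447) + 1352) + 1936 = ((6310 - 51102238)*(-6916) + 1352) + 1936 = (-51095928*(-6916) + 1352) + 1936 = (353379438048 + 1352) + 1936 = 353379439400 + 1936 = 353379441336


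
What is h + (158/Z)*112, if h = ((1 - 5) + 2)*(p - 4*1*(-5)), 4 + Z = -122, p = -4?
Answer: -1552/9 ≈ -172.44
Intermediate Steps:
Z = -126 (Z = -4 - 122 = -126)
h = -32 (h = ((1 - 5) + 2)*(-4 - 4*1*(-5)) = (-4 + 2)*(-4 - 4*(-5)) = -2*(-4 + 20) = -2*16 = -32)
h + (158/Z)*112 = -32 + (158/(-126))*112 = -32 + (158*(-1/126))*112 = -32 - 79/63*112 = -32 - 1264/9 = -1552/9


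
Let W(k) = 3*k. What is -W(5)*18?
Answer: -270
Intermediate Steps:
-W(5)*18 = -3*5*18 = -1*15*18 = -15*18 = -270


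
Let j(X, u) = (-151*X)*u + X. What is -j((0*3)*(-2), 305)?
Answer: 0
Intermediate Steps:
j(X, u) = X - 151*X*u (j(X, u) = -151*X*u + X = X - 151*X*u)
-j((0*3)*(-2), 305) = -(0*3)*(-2)*(1 - 151*305) = -0*(-2)*(1 - 46055) = -0*(-46054) = -1*0 = 0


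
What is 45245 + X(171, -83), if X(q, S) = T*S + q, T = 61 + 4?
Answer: 40021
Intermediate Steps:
T = 65
X(q, S) = q + 65*S (X(q, S) = 65*S + q = q + 65*S)
45245 + X(171, -83) = 45245 + (171 + 65*(-83)) = 45245 + (171 - 5395) = 45245 - 5224 = 40021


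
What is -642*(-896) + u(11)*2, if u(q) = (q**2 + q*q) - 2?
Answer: 575712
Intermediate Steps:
u(q) = -2 + 2*q**2 (u(q) = (q**2 + q**2) - 2 = 2*q**2 - 2 = -2 + 2*q**2)
-642*(-896) + u(11)*2 = -642*(-896) + (-2 + 2*11**2)*2 = 575232 + (-2 + 2*121)*2 = 575232 + (-2 + 242)*2 = 575232 + 240*2 = 575232 + 480 = 575712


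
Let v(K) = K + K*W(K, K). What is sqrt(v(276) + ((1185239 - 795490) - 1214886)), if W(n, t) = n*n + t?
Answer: sqrt(20275891) ≈ 4502.9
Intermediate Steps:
W(n, t) = t + n**2 (W(n, t) = n**2 + t = t + n**2)
v(K) = K + K*(K + K**2)
sqrt(v(276) + ((1185239 - 795490) - 1214886)) = sqrt(276*(1 + 276 + 276**2) + ((1185239 - 795490) - 1214886)) = sqrt(276*(1 + 276 + 76176) + (389749 - 1214886)) = sqrt(276*76453 - 825137) = sqrt(21101028 - 825137) = sqrt(20275891)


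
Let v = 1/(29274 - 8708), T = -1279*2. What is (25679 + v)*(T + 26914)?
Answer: 6431376128070/10283 ≈ 6.2544e+8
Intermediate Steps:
T = -2558
v = 1/20566 ≈ 4.8624e-5
(25679 + v)*(T + 26914) = (25679 + 1/20566)*(-2558 + 26914) = (528114315/20566)*24356 = 6431376128070/10283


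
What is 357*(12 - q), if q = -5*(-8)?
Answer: -9996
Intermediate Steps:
q = 40
357*(12 - q) = 357*(12 - 1*40) = 357*(12 - 40) = 357*(-28) = -9996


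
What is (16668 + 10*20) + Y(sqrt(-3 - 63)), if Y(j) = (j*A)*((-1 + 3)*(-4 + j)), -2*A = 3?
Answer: 17066 + 12*I*sqrt(66) ≈ 17066.0 + 97.488*I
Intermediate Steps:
A = -3/2 (A = -1/2*3 = -3/2 ≈ -1.5000)
Y(j) = -3*j*(-8 + 2*j)/2 (Y(j) = (j*(-3/2))*((-1 + 3)*(-4 + j)) = (-3*j/2)*(2*(-4 + j)) = (-3*j/2)*(-8 + 2*j) = -3*j*(-8 + 2*j)/2)
(16668 + 10*20) + Y(sqrt(-3 - 63)) = (16668 + 10*20) + 3*sqrt(-3 - 63)*(4 - sqrt(-3 - 63)) = (16668 + 200) + 3*sqrt(-66)*(4 - sqrt(-66)) = 16868 + 3*(I*sqrt(66))*(4 - I*sqrt(66)) = 16868 + 3*I*sqrt(66)*(4 - I*sqrt(66))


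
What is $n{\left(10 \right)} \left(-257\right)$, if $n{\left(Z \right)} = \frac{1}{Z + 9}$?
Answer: $- \frac{257}{19} \approx -13.526$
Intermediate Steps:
$n{\left(Z \right)} = \frac{1}{9 + Z}$
$n{\left(10 \right)} \left(-257\right) = \frac{1}{9 + 10} \left(-257\right) = \frac{1}{19} \left(-257\right) = - \frac{257}{19}$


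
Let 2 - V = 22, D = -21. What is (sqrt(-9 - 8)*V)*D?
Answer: 420*I*sqrt(17) ≈ 1731.7*I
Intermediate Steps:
V = -20 (V = 2 - 1*22 = 2 - 22 = -20)
(sqrt(-9 - 8)*V)*D = (sqrt(-9 - 8)*(-20))*(-21) = (sqrt(-17)*(-20))*(-21) = ((I*sqrt(17))*(-20))*(-21) = -20*I*sqrt(17)*(-21) = 420*I*sqrt(17)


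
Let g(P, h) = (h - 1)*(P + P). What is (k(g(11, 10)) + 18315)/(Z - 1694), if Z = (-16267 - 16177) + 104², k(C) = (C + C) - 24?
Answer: -6229/7774 ≈ -0.80126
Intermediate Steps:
g(P, h) = 2*P*(-1 + h) (g(P, h) = (-1 + h)*(2*P) = 2*P*(-1 + h))
k(C) = -24 + 2*C (k(C) = 2*C - 24 = -24 + 2*C)
Z = -21628 (Z = -32444 + 10816 = -21628)
(k(g(11, 10)) + 18315)/(Z - 1694) = ((-24 + 2*(2*11*(-1 + 10))) + 18315)/(-21628 - 1694) = ((-24 + 2*(2*11*9)) + 18315)/(-23322) = ((-24 + 2*198) + 18315)*(-1/23322) = ((-24 + 396) + 18315)*(-1/23322) = (372 + 18315)*(-1/23322) = 18687*(-1/23322) = -6229/7774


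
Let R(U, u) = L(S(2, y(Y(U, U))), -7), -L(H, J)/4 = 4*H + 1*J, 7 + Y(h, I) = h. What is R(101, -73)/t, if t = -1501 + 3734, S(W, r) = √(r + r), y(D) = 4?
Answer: 4/319 - 32*√2/2233 ≈ -0.0077272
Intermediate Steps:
Y(h, I) = -7 + h
S(W, r) = √2*√r (S(W, r) = √(2*r) = √2*√r)
L(H, J) = -16*H - 4*J (L(H, J) = -4*(4*H + 1*J) = -4*(4*H + J) = -4*(J + 4*H) = -16*H - 4*J)
t = 2233
R(U, u) = 28 - 32*√2 (R(U, u) = -16*√2*√4 - 4*(-7) = -16*√2*2 + 28 = -32*√2 + 28 = 28 - 32*√2)
R(101, -73)/t = (28 - 32*√2)/2233 = (28 - 32*√2)*(1/2233) = 4/319 - 32*√2/2233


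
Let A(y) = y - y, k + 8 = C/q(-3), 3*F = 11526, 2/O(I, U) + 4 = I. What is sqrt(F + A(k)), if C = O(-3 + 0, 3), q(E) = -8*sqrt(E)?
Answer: sqrt(3842) ≈ 61.984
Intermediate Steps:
O(I, U) = 2/(-4 + I)
C = -2/7 (C = 2/(-4 + (-3 + 0)) = 2/(-4 - 3) = 2/(-7) = 2*(-1/7) = -2/7 ≈ -0.28571)
F = 3842 (F = (1/3)*11526 = 3842)
k = -8 - I*sqrt(3)/84 (k = -8 - 2*I*sqrt(3)/24/7 = -8 - I*sqrt(3)/84 ≈ -8.0 - 0.02062*I)
A(y) = 0
sqrt(F + A(k)) = sqrt(3842 + 0) = sqrt(3842)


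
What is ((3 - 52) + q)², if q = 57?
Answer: 64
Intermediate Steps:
((3 - 52) + q)² = ((3 - 52) + 57)² = (-49 + 57)² = 8² = 64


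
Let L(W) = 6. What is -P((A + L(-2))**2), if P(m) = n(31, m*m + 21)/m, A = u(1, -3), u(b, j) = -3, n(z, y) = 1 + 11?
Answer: -4/3 ≈ -1.3333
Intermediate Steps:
n(z, y) = 12
A = -3
P(m) = 12/m
-P((A + L(-2))**2) = -12/((-3 + 6)**2) = -12/(3**2) = -12/9 = -1*4/3 = -4/3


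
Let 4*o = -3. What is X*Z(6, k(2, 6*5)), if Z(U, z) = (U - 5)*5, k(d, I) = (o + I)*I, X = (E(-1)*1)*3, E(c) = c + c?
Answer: -30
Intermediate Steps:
o = -¾ (o = (¼)*(-3) = -¾ ≈ -0.75000)
E(c) = 2*c
X = -6 (X = ((2*(-1))*1)*3 = -2*1*3 = -2*3 = -6)
k(d, I) = I*(-¾ + I) (k(d, I) = (-¾ + I)*I = I*(-¾ + I))
Z(U, z) = -25 + 5*U (Z(U, z) = (-5 + U)*5 = -25 + 5*U)
X*Z(6, k(2, 6*5)) = -6*(-25 + 5*6) = -6*(-25 + 30) = -6*5 = -30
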